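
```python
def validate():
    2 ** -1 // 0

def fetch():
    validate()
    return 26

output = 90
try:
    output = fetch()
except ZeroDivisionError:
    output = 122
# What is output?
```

Step-by-step execution trace:
1. output starts at 90.
2. try: `fetch()` calls `validate()`.
3. `validate()` evaluates `2 ** -1 // 0`, which raises ZeroDivisionError; it propagates through fetch (uncaught).
4. `return 26` in fetch is not reached; the assignment to output does not complete.
5. `except ZeroDivisionError` matches → output = 122.
Result: 122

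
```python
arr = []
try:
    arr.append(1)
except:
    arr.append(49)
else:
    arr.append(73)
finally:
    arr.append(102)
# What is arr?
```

Step-by-step execution trace:
1. try: `arr.append(1)` → arr = [1]. No exception raised.
2. `except` is skipped.
3. `else` runs: `arr.append(73)` → arr = [1, 73].
4. `finally` always runs: `arr.append(102)` → arr = [1, 73, 102].
Result: [1, 73, 102]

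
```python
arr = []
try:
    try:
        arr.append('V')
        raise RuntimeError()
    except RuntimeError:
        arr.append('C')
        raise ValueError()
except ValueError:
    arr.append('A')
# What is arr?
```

Step-by-step execution trace:
1. Inner try: `arr.append('V')` → arr = ['V'].
2. `raise RuntimeError()` raises RuntimeError.
3. Inner `except RuntimeError` matches → `arr.append('C')` → arr = ['V', 'C'].
4. `raise ValueError()` raises ValueError; propagates to outer try.
5. Outer `except ValueError` matches → `arr.append('A')` → arr = ['V', 'C', 'A'].
Result: ['V', 'C', 'A']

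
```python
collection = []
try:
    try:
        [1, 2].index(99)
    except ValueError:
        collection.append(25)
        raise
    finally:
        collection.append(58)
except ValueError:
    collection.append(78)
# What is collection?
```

Step-by-step execution trace:
1. Inner try: `[1, 2].index(99)` raises ValueError.
2. Inner `except ValueError` matches → `collection.append(25)` → collection = [25].
3. bare `raise` re-raises ValueError.
4. Inner `finally` runs during unwinding: `collection.append(58)` → collection = [25, 58].
5. Outer `except ValueError` matches → `collection.append(78)` → collection = [25, 58, 78].
Result: [25, 58, 78]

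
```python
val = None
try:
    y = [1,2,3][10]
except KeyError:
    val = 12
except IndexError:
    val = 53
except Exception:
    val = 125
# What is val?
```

Step-by-step execution trace:
1. `y = [1,2,3][10]` raises IndexError.
2. `except KeyError` does not match IndexError; skipped.
3. `except IndexError` matches → val = 53.
4. Remaining except clauses are skipped.
Result: 53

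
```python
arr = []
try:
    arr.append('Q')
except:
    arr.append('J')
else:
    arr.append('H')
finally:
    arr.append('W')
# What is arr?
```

Step-by-step execution trace:
1. try: `arr.append('Q')` → arr = ['Q']. No exception raised.
2. `except` is skipped.
3. `else` runs: `arr.append('H')` → arr = ['Q', 'H'].
4. `finally` always runs: `arr.append('W')` → arr = ['Q', 'H', 'W'].
Result: ['Q', 'H', 'W']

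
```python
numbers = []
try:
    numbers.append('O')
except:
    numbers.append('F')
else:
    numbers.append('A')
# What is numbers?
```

Step-by-step execution trace:
1. try: `numbers.append('O')` → numbers = ['O']. No exception raised.
2. `except` is skipped.
3. `else` runs (try completed without exception): `numbers.append('A')` → numbers = ['O', 'A'].
Result: ['O', 'A']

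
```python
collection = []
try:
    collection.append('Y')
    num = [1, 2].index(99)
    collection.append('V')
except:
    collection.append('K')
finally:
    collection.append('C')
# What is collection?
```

Step-by-step execution trace:
1. try: `collection.append('Y')` → collection = ['Y'].
2. `num = [1, 2].index(99)` raises ValueError; `collection.append('V')` is not reached.
3. bare `except` matches → `collection.append('K')` → collection = ['Y', 'K'].
4. finally always runs: `collection.append('C')` → collection = ['Y', 'K', 'C'].
Result: ['Y', 'K', 'C']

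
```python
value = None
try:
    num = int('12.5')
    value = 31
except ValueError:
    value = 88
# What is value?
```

Step-by-step execution trace:
1. `num = int('12.5')` raises ValueError.
2. `value = 31` is not reached.
3. `except ValueError` matches → value = 88.
Result: 88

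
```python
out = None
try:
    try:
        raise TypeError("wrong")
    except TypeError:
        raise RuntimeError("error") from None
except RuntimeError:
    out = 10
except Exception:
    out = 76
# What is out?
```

Step-by-step execution trace:
1. Inner try raises TypeError; inner `except TypeError` catches it.
2. `raise RuntimeError(...) from None` raises RuntimeError (from None suppresses __context__, but the active exception is still RuntimeError).
3. Outer `except RuntimeError` matches → out = 10.
4. `except Exception` is not reached.
Result: 10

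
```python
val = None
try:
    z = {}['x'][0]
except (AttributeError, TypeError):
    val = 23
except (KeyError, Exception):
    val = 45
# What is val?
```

Step-by-step execution trace:
1. `z = {}['x'][0]` raises KeyError.
2. `except (AttributeError, TypeError)` does not match KeyError; skipped.
3. `except (KeyError, Exception)` matches (KeyError is in the tuple) → val = 45.
Result: 45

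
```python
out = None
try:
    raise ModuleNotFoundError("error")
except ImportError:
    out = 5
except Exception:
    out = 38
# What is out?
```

Step-by-step execution trace:
1. `raise ModuleNotFoundError(...)` raises ModuleNotFoundError.
2. `except ImportError` matches (ModuleNotFoundError is a subclass of ImportError) → out = 5.
3. `except Exception` is not reached.
Result: 5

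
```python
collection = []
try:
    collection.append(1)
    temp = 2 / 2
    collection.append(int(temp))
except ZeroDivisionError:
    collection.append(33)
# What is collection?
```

Step-by-step execution trace:
1. try: `collection.append(1)` → collection = [1].
2. `temp = 2 / 2` → temp = 1.0. No exception raised.
3. `collection.append(int(temp))` → collection = [1, 1].
4. `except ZeroDivisionError` is skipped (no exception was raised).
Result: [1, 1]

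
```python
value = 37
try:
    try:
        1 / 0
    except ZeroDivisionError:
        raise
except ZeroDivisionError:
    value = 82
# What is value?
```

Step-by-step execution trace:
1. Inner try: `1 / 0` raises ZeroDivisionError.
2. Inner `except ZeroDivisionError` matches; bare `raise` re-raises the same ZeroDivisionError.
3. Outer `except ZeroDivisionError` matches → value = 82.
Result: 82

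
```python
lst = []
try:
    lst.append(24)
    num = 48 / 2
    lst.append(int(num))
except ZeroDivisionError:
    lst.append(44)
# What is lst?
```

Step-by-step execution trace:
1. try: `lst.append(24)` → lst = [24].
2. `num = 48 / 2` → num = 24.0. No exception raised.
3. `lst.append(int(num))` → lst = [24, 24].
4. `except ZeroDivisionError` is skipped (no exception was raised).
Result: [24, 24]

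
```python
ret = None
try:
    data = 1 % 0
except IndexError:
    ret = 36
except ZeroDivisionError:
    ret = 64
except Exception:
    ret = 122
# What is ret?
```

Step-by-step execution trace:
1. `data = 1 % 0` raises ZeroDivisionError.
2. `except IndexError` does not match ZeroDivisionError; skipped.
3. `except ZeroDivisionError` matches → ret = 64.
4. Remaining except clauses are skipped.
Result: 64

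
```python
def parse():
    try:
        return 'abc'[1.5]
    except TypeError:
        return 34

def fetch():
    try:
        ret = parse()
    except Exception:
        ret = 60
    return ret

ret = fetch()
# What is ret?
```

Step-by-step execution trace:
1. `fetch()` calls `parse()`.
2. In parse: `'abc'[1.5]` raises TypeError; `except TypeError` catches it → returns 34.
3. In fetch: `ret = parse()` → ret = 34. No exception reaches fetch.
4. `except Exception` is skipped; fetch returns 34.
5. ret = 34.
Result: 34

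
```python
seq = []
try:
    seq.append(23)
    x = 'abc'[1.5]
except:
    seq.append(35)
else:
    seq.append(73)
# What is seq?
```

Step-by-step execution trace:
1. try: `seq.append(23)` → seq = [23].
2. `x = 'abc'[1.5]` raises TypeError.
3. bare `except` matches → `seq.append(35)` → seq = [23, 35].
4. `else` is skipped (an exception was raised).
Result: [23, 35]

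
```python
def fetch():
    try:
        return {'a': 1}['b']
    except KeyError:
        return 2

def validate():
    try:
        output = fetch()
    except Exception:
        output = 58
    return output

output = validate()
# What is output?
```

Step-by-step execution trace:
1. `validate()` calls `fetch()`.
2. In fetch: `{'a': 1}['b']` raises KeyError; `except KeyError` catches it → returns 2.
3. In validate: `output = fetch()` → output = 2. No exception reaches validate.
4. `except Exception` is skipped; validate returns 2.
5. output = 2.
Result: 2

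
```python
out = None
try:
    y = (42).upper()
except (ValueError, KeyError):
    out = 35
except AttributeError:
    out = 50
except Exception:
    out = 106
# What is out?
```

Step-by-step execution trace:
1. `y = (42).upper()` raises AttributeError.
2. `except (ValueError, KeyError)` does not match AttributeError; skipped.
3. `except AttributeError` matches (exact type match) → out = 50.
4. `except Exception` is not reached.
Result: 50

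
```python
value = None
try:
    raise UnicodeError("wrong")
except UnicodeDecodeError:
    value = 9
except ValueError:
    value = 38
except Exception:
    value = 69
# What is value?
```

Step-by-step execution trace:
1. `raise UnicodeError(...)` raises UnicodeError.
2. `except UnicodeDecodeError` does not match (UnicodeError is not a subclass of UnicodeDecodeError); skipped.
3. `except ValueError` matches (UnicodeError is a subclass of ValueError) → value = 38.
4. `except Exception` is not reached.
Result: 38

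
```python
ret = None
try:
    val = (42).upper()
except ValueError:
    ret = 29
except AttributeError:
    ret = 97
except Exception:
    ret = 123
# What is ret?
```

Step-by-step execution trace:
1. `val = (42).upper()` raises AttributeError.
2. `except ValueError` does not match AttributeError; skipped.
3. `except AttributeError` matches → ret = 97.
4. Remaining except clauses are skipped.
Result: 97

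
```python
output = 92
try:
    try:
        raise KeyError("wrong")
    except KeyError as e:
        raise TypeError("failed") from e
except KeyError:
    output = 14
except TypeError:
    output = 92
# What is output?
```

Step-by-step execution trace:
1. Inner try raises KeyError; inner `except KeyError as e` catches it.
2. `raise TypeError(...) from e` raises TypeError (KeyError is attached as __cause__, but only TypeError is active).
3. Outer `except KeyError` does not match TypeError; skipped.
4. Outer `except TypeError` matches → output = 92.
Result: 92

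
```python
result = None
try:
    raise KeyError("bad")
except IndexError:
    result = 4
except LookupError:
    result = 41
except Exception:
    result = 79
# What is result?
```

Step-by-step execution trace:
1. `raise KeyError(...)` raises KeyError.
2. `except IndexError` does not match (KeyError is not a subclass of IndexError); skipped.
3. `except LookupError` matches (KeyError is a subclass of LookupError) → result = 41.
4. `except Exception` is not reached.
Result: 41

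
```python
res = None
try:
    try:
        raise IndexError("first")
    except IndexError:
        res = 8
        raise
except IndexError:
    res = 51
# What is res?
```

Step-by-step execution trace:
1. Inner try: `raise IndexError("first")` raises IndexError.
2. Inner `except IndexError` matches → res = 8.
3. bare `raise` re-raises the same IndexError.
4. Outer `except IndexError` matches → res = 51.
Result: 51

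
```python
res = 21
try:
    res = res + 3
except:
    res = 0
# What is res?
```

Step-by-step execution trace:
1. res starts at 21.
2. try: `res = res + 3` → res = 24. No exception raised.
3. `except` is skipped.
Result: 24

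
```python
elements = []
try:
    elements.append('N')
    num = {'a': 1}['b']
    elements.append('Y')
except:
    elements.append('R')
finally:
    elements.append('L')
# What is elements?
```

Step-by-step execution trace:
1. try: `elements.append('N')` → elements = ['N'].
2. `num = {'a': 1}['b']` raises KeyError; `elements.append('Y')` is not reached.
3. bare `except` matches → `elements.append('R')` → elements = ['N', 'R'].
4. finally always runs: `elements.append('L')` → elements = ['N', 'R', 'L'].
Result: ['N', 'R', 'L']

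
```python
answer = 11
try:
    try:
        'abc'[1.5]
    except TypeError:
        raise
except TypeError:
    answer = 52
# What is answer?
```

Step-by-step execution trace:
1. Inner try: `'abc'[1.5]` raises TypeError.
2. Inner `except TypeError` matches; bare `raise` re-raises the same TypeError.
3. Outer `except TypeError` matches → answer = 52.
Result: 52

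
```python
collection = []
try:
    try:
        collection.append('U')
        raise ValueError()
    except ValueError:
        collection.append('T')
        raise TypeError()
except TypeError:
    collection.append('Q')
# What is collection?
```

Step-by-step execution trace:
1. Inner try: `collection.append('U')` → collection = ['U'].
2. `raise ValueError()` raises ValueError.
3. Inner `except ValueError` matches → `collection.append('T')` → collection = ['U', 'T'].
4. `raise TypeError()` raises TypeError; propagates to outer try.
5. Outer `except TypeError` matches → `collection.append('Q')` → collection = ['U', 'T', 'Q'].
Result: ['U', 'T', 'Q']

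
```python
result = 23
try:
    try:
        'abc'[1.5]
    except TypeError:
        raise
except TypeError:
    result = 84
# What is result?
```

Step-by-step execution trace:
1. Inner try: `'abc'[1.5]` raises TypeError.
2. Inner `except TypeError` matches; bare `raise` re-raises the same TypeError.
3. Outer `except TypeError` matches → result = 84.
Result: 84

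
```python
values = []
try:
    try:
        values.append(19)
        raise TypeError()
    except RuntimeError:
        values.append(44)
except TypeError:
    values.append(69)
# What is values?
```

Step-by-step execution trace:
1. Inner try: `values.append(19)` → values = [19].
2. `raise TypeError()` raises TypeError.
3. Inner `except RuntimeError` does not match TypeError; exception propagates to outer try.
4. Outer `except TypeError` matches → `values.append(69)` → values = [19, 69].
Result: [19, 69]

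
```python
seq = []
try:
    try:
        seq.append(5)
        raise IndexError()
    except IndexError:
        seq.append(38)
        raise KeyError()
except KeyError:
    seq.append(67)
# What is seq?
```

Step-by-step execution trace:
1. Inner try: `seq.append(5)` → seq = [5].
2. `raise IndexError()` raises IndexError.
3. Inner `except IndexError` matches → `seq.append(38)` → seq = [5, 38].
4. `raise KeyError()` raises KeyError; propagates to outer try.
5. Outer `except KeyError` matches → `seq.append(67)` → seq = [5, 38, 67].
Result: [5, 38, 67]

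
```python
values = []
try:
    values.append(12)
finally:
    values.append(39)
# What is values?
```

Step-by-step execution trace:
1. try: `values.append(12)` → values = [12].
2. The try body completes without raising.
3. finally always runs: `values.append(39)` → values = [12, 39].
Result: [12, 39]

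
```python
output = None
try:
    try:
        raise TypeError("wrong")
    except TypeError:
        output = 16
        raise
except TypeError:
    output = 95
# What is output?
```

Step-by-step execution trace:
1. Inner try: `raise TypeError("wrong")` raises TypeError.
2. Inner `except TypeError` matches → output = 16.
3. bare `raise` re-raises the same TypeError.
4. Outer `except TypeError` matches → output = 95.
Result: 95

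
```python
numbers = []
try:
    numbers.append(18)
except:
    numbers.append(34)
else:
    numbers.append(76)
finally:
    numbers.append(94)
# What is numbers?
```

Step-by-step execution trace:
1. try: `numbers.append(18)` → numbers = [18]. No exception raised.
2. `except` is skipped.
3. `else` runs: `numbers.append(76)` → numbers = [18, 76].
4. `finally` always runs: `numbers.append(94)` → numbers = [18, 76, 94].
Result: [18, 76, 94]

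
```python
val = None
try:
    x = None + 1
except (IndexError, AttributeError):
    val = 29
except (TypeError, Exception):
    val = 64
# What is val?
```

Step-by-step execution trace:
1. `x = None + 1` raises TypeError.
2. `except (IndexError, AttributeError)` does not match TypeError; skipped.
3. `except (TypeError, Exception)` matches (TypeError is in the tuple) → val = 64.
Result: 64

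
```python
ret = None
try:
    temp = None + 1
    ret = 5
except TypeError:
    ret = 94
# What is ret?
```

Step-by-step execution trace:
1. `temp = None + 1` raises TypeError.
2. `ret = 5` is not reached.
3. `except TypeError` matches → ret = 94.
Result: 94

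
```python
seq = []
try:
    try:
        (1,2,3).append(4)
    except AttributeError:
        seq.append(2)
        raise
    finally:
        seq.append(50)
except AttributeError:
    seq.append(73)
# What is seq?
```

Step-by-step execution trace:
1. Inner try: `(1,2,3).append(4)` raises AttributeError.
2. Inner `except AttributeError` matches → `seq.append(2)` → seq = [2].
3. bare `raise` re-raises AttributeError.
4. Inner `finally` runs during unwinding: `seq.append(50)` → seq = [2, 50].
5. Outer `except AttributeError` matches → `seq.append(73)` → seq = [2, 50, 73].
Result: [2, 50, 73]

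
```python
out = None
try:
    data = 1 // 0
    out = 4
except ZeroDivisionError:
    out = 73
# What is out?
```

Step-by-step execution trace:
1. `data = 1 // 0` raises ZeroDivisionError.
2. `out = 4` is not reached.
3. `except ZeroDivisionError` matches → out = 73.
Result: 73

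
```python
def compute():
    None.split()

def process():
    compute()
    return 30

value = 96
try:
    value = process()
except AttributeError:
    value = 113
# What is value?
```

Step-by-step execution trace:
1. value starts at 96.
2. try: `process()` calls `compute()`.
3. `compute()` evaluates `None.split()`, which raises AttributeError; it propagates through process (uncaught).
4. `return 30` in process is not reached; the assignment to value does not complete.
5. `except AttributeError` matches → value = 113.
Result: 113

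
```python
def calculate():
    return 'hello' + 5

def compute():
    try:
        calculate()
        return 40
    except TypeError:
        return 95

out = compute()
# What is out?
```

Step-by-step execution trace:
1. `compute()` calls `calculate()`.
2. `calculate()` evaluates `'hello' + 5`, which raises TypeError; it propagates to the caller.
3. `return 40` is not reached.
4. `except TypeError` in compute matches → returns 95.
5. out = 95.
Result: 95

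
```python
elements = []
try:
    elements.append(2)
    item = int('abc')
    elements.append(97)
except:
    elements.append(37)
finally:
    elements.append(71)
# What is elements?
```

Step-by-step execution trace:
1. try: `elements.append(2)` → elements = [2].
2. `item = int('abc')` raises ValueError; `elements.append(97)` is not reached.
3. bare `except` matches → `elements.append(37)` → elements = [2, 37].
4. finally always runs: `elements.append(71)` → elements = [2, 37, 71].
Result: [2, 37, 71]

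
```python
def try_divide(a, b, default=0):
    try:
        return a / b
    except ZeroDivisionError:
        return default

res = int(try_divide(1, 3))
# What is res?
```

Step-by-step execution trace:
1. `try_divide(1, 3)` enters try: `return 1 / 3` → returns 0.3333333333333333. No exception raised.
2. `except ZeroDivisionError` is skipped.
3. `int(0.3333333333333333)` → 0 → res = 0.
Result: 0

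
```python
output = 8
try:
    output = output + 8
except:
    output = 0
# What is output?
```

Step-by-step execution trace:
1. output starts at 8.
2. try: `output = output + 8` → output = 16. No exception raised.
3. `except` is skipped.
Result: 16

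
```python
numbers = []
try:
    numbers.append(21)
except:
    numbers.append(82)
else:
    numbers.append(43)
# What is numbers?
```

Step-by-step execution trace:
1. try: `numbers.append(21)` → numbers = [21]. No exception raised.
2. `except` is skipped.
3. `else` runs (try completed without exception): `numbers.append(43)` → numbers = [21, 43].
Result: [21, 43]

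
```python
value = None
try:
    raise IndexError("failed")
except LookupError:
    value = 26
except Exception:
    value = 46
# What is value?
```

Step-by-step execution trace:
1. `raise IndexError(...)` raises IndexError.
2. `except LookupError` matches (IndexError is a subclass of LookupError) → value = 26.
3. `except Exception` is not reached.
Result: 26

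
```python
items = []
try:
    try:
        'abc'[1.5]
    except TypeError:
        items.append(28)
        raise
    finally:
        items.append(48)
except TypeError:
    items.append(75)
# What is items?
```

Step-by-step execution trace:
1. Inner try: `'abc'[1.5]` raises TypeError.
2. Inner `except TypeError` matches → `items.append(28)` → items = [28].
3. bare `raise` re-raises TypeError.
4. Inner `finally` runs during unwinding: `items.append(48)` → items = [28, 48].
5. Outer `except TypeError` matches → `items.append(75)` → items = [28, 48, 75].
Result: [28, 48, 75]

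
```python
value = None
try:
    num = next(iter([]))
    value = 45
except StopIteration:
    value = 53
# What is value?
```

Step-by-step execution trace:
1. `num = next(iter([]))` raises StopIteration.
2. `value = 45` is not reached.
3. `except StopIteration` matches → value = 53.
Result: 53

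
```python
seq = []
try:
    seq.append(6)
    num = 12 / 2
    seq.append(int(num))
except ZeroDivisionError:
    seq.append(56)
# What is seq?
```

Step-by-step execution trace:
1. try: `seq.append(6)` → seq = [6].
2. `num = 12 / 2` → num = 6.0. No exception raised.
3. `seq.append(int(num))` → seq = [6, 6].
4. `except ZeroDivisionError` is skipped (no exception was raised).
Result: [6, 6]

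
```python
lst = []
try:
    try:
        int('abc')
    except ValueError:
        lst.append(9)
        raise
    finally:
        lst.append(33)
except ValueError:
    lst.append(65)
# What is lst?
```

Step-by-step execution trace:
1. Inner try: `int('abc')` raises ValueError.
2. Inner `except ValueError` matches → `lst.append(9)` → lst = [9].
3. bare `raise` re-raises ValueError.
4. Inner `finally` runs during unwinding: `lst.append(33)` → lst = [9, 33].
5. Outer `except ValueError` matches → `lst.append(65)` → lst = [9, 33, 65].
Result: [9, 33, 65]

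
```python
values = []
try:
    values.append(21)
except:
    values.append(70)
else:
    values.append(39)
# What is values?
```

Step-by-step execution trace:
1. try: `values.append(21)` → values = [21]. No exception raised.
2. `except` is skipped.
3. `else` runs (try completed without exception): `values.append(39)` → values = [21, 39].
Result: [21, 39]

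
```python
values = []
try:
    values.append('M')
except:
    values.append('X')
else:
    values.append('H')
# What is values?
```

Step-by-step execution trace:
1. try: `values.append('M')` → values = ['M']. No exception raised.
2. `except` is skipped.
3. `else` runs (try completed without exception): `values.append('H')` → values = ['M', 'H'].
Result: ['M', 'H']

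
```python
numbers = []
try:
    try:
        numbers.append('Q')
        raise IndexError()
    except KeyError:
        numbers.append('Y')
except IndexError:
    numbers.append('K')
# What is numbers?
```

Step-by-step execution trace:
1. Inner try: `numbers.append('Q')` → numbers = ['Q'].
2. `raise IndexError()` raises IndexError.
3. Inner `except KeyError` does not match IndexError; exception propagates to outer try.
4. Outer `except IndexError` matches → `numbers.append('K')` → numbers = ['Q', 'K'].
Result: ['Q', 'K']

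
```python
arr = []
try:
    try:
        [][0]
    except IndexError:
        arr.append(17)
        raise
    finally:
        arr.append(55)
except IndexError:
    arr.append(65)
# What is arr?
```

Step-by-step execution trace:
1. Inner try: `[][0]` raises IndexError.
2. Inner `except IndexError` matches → `arr.append(17)` → arr = [17].
3. bare `raise` re-raises IndexError.
4. Inner `finally` runs during unwinding: `arr.append(55)` → arr = [17, 55].
5. Outer `except IndexError` matches → `arr.append(65)` → arr = [17, 55, 65].
Result: [17, 55, 65]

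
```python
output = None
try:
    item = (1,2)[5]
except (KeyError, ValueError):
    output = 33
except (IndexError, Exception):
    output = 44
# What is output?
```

Step-by-step execution trace:
1. `item = (1,2)[5]` raises IndexError.
2. `except (KeyError, ValueError)` does not match IndexError; skipped.
3. `except (IndexError, Exception)` matches (IndexError is in the tuple) → output = 44.
Result: 44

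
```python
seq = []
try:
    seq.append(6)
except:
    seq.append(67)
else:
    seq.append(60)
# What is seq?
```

Step-by-step execution trace:
1. try: `seq.append(6)` → seq = [6]. No exception raised.
2. `except` is skipped.
3. `else` runs (try completed without exception): `seq.append(60)` → seq = [6, 60].
Result: [6, 60]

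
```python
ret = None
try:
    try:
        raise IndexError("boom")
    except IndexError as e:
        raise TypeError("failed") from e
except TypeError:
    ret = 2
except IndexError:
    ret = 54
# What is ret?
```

Step-by-step execution trace:
1. Inner try raises IndexError; inner `except IndexError as e` catches it.
2. `raise TypeError(...) from e` raises TypeError (IndexError is attached as __cause__, but only TypeError is active).
3. Outer `except TypeError` matches → ret = 2.
4. `except IndexError` is not reached.
Result: 2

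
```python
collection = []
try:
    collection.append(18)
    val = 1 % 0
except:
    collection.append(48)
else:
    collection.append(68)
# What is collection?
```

Step-by-step execution trace:
1. try: `collection.append(18)` → collection = [18].
2. `val = 1 % 0` raises ZeroDivisionError.
3. bare `except` matches → `collection.append(48)` → collection = [18, 48].
4. `else` is skipped (an exception was raised).
Result: [18, 48]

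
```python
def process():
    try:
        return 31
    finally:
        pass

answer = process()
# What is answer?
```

Step-by-step execution trace:
1. `process()` enters try: `return 31` sets pending return value 31.
2. Before returning, `finally: pass` runs (no effect).
3. process() returns 31 → answer = 31.
Result: 31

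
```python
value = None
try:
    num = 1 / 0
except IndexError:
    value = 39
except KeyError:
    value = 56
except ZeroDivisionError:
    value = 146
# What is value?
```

Step-by-step execution trace:
1. `num = 1 / 0` raises ZeroDivisionError.
2. `except IndexError` does not match ZeroDivisionError; skipped.
3. `except KeyError` does not match ZeroDivisionError; skipped.
4. `except ZeroDivisionError` matches → value = 146.
Result: 146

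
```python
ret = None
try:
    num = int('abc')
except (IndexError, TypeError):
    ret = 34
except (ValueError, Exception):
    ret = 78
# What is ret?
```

Step-by-step execution trace:
1. `num = int('abc')` raises ValueError.
2. `except (IndexError, TypeError)` does not match ValueError; skipped.
3. `except (ValueError, Exception)` matches (ValueError is in the tuple) → ret = 78.
Result: 78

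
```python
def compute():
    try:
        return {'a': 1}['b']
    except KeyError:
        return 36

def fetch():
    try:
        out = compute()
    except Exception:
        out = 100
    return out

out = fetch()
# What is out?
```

Step-by-step execution trace:
1. `fetch()` calls `compute()`.
2. In compute: `{'a': 1}['b']` raises KeyError; `except KeyError` catches it → returns 36.
3. In fetch: `out = compute()` → out = 36. No exception reaches fetch.
4. `except Exception` is skipped; fetch returns 36.
5. out = 36.
Result: 36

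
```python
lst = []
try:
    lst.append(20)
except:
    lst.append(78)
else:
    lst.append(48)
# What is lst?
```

Step-by-step execution trace:
1. try: `lst.append(20)` → lst = [20]. No exception raised.
2. `except` is skipped.
3. `else` runs (try completed without exception): `lst.append(48)` → lst = [20, 48].
Result: [20, 48]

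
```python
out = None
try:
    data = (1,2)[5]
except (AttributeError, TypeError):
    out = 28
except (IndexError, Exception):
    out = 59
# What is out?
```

Step-by-step execution trace:
1. `data = (1,2)[5]` raises IndexError.
2. `except (AttributeError, TypeError)` does not match IndexError; skipped.
3. `except (IndexError, Exception)` matches (IndexError is in the tuple) → out = 59.
Result: 59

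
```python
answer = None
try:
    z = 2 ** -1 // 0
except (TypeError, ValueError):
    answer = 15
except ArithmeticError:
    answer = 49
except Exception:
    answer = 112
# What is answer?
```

Step-by-step execution trace:
1. `z = 2 ** -1 // 0` raises ZeroDivisionError.
2. `except (TypeError, ValueError)` does not match ZeroDivisionError; skipped.
3. `except ArithmeticError` matches (ZeroDivisionError is a subclass of ArithmeticError) → answer = 49.
4. `except Exception` is not reached.
Result: 49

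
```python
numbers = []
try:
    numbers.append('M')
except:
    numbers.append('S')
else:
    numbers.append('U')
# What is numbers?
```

Step-by-step execution trace:
1. try: `numbers.append('M')` → numbers = ['M']. No exception raised.
2. `except` is skipped.
3. `else` runs (try completed without exception): `numbers.append('U')` → numbers = ['M', 'U'].
Result: ['M', 'U']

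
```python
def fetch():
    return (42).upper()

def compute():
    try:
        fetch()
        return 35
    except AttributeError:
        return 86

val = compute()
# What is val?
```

Step-by-step execution trace:
1. `compute()` calls `fetch()`.
2. `fetch()` evaluates `(42).upper()`, which raises AttributeError; it propagates to the caller.
3. `return 35` is not reached.
4. `except AttributeError` in compute matches → returns 86.
5. val = 86.
Result: 86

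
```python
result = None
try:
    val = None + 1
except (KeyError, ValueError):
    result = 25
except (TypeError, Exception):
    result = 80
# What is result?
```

Step-by-step execution trace:
1. `val = None + 1` raises TypeError.
2. `except (KeyError, ValueError)` does not match TypeError; skipped.
3. `except (TypeError, Exception)` matches (TypeError is in the tuple) → result = 80.
Result: 80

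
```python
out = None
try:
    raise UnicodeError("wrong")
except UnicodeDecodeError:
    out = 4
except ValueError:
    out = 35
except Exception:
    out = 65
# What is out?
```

Step-by-step execution trace:
1. `raise UnicodeError(...)` raises UnicodeError.
2. `except UnicodeDecodeError` does not match (UnicodeError is not a subclass of UnicodeDecodeError); skipped.
3. `except ValueError` matches (UnicodeError is a subclass of ValueError) → out = 35.
4. `except Exception` is not reached.
Result: 35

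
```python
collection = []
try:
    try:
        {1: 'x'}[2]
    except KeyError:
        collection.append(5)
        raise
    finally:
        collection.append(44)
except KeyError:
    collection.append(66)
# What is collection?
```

Step-by-step execution trace:
1. Inner try: `{1: 'x'}[2]` raises KeyError.
2. Inner `except KeyError` matches → `collection.append(5)` → collection = [5].
3. bare `raise` re-raises KeyError.
4. Inner `finally` runs during unwinding: `collection.append(44)` → collection = [5, 44].
5. Outer `except KeyError` matches → `collection.append(66)` → collection = [5, 44, 66].
Result: [5, 44, 66]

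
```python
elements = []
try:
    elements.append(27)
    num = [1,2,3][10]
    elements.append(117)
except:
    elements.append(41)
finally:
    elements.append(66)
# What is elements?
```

Step-by-step execution trace:
1. try: `elements.append(27)` → elements = [27].
2. `num = [1,2,3][10]` raises IndexError; `elements.append(117)` is not reached.
3. bare `except` matches → `elements.append(41)` → elements = [27, 41].
4. finally always runs: `elements.append(66)` → elements = [27, 41, 66].
Result: [27, 41, 66]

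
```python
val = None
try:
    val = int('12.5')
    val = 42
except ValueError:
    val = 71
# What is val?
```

Step-by-step execution trace:
1. `val = int('12.5')` raises ValueError.
2. `val = 42` is not reached.
3. `except ValueError` matches → val = 71.
Result: 71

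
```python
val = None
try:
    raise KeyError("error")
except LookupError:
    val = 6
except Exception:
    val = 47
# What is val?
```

Step-by-step execution trace:
1. `raise KeyError(...)` raises KeyError.
2. `except LookupError` matches (KeyError is a subclass of LookupError) → val = 6.
3. `except Exception` is not reached.
Result: 6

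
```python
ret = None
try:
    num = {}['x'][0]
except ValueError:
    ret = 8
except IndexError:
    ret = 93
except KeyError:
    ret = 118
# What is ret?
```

Step-by-step execution trace:
1. `num = {}['x'][0]` raises KeyError.
2. `except ValueError` does not match KeyError; skipped.
3. `except IndexError` does not match KeyError; skipped.
4. `except KeyError` matches → ret = 118.
Result: 118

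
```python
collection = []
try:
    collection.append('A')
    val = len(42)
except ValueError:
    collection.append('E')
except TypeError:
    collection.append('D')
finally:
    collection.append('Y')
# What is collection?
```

Step-by-step execution trace:
1. try: `collection.append('A')` → collection = ['A'].
2. `val = len(42)` raises TypeError.
3. `except ValueError` does not match TypeError; skipped.
4. `except TypeError` matches → `collection.append('D')` → collection = ['A', 'D'].
5. finally always runs: `collection.append('Y')` → collection = ['A', 'D', 'Y'].
Result: ['A', 'D', 'Y']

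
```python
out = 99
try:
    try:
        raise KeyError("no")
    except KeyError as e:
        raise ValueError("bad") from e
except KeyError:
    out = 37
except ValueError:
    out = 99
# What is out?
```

Step-by-step execution trace:
1. Inner try raises KeyError; inner `except KeyError as e` catches it.
2. `raise ValueError(...) from e` raises ValueError (KeyError is attached as __cause__, but only ValueError is active).
3. Outer `except KeyError` does not match ValueError; skipped.
4. Outer `except ValueError` matches → out = 99.
Result: 99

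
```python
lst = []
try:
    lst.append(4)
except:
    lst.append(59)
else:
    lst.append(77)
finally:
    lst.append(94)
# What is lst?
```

Step-by-step execution trace:
1. try: `lst.append(4)` → lst = [4]. No exception raised.
2. `except` is skipped.
3. `else` runs: `lst.append(77)` → lst = [4, 77].
4. `finally` always runs: `lst.append(94)` → lst = [4, 77, 94].
Result: [4, 77, 94]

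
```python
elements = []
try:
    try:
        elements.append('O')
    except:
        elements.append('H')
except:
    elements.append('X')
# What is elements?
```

Step-by-step execution trace:
1. Inner try: `elements.append('O')` → elements = ['O']. No exception raised.
2. Inner `except` is skipped.
3. Inner try completes normally; outer `except` is skipped.
Result: ['O']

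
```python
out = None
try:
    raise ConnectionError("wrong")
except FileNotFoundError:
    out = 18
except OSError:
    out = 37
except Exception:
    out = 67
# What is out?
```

Step-by-step execution trace:
1. `raise ConnectionError(...)` raises ConnectionError.
2. `except FileNotFoundError` does not match (ConnectionError is not a subclass of FileNotFoundError); skipped.
3. `except OSError` matches (ConnectionError is a subclass of OSError) → out = 37.
4. `except Exception` is not reached.
Result: 37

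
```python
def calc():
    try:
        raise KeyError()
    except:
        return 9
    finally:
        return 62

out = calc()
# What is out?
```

Step-by-step execution trace:
1. `calc()` enters try: `raise KeyError()` raises KeyError.
2. bare `except` matches → `return 9` sets pending return value 9.
3. Before returning, `finally: return 62` runs and overrides the pending return.
4. calc() returns 62 → out = 62.
Result: 62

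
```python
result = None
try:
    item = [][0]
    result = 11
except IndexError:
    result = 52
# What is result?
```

Step-by-step execution trace:
1. `item = [][0]` raises IndexError.
2. `result = 11` is not reached.
3. `except IndexError` matches → result = 52.
Result: 52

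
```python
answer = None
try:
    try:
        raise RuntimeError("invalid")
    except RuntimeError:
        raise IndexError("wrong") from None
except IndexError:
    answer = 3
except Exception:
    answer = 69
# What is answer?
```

Step-by-step execution trace:
1. Inner try raises RuntimeError; inner `except RuntimeError` catches it.
2. `raise IndexError(...) from None` raises IndexError (from None suppresses __context__, but the active exception is still IndexError).
3. Outer `except IndexError` matches → answer = 3.
4. `except Exception` is not reached.
Result: 3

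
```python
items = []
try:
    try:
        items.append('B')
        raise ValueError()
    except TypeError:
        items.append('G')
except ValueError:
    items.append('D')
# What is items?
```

Step-by-step execution trace:
1. Inner try: `items.append('B')` → items = ['B'].
2. `raise ValueError()` raises ValueError.
3. Inner `except TypeError` does not match ValueError; exception propagates to outer try.
4. Outer `except ValueError` matches → `items.append('D')` → items = ['B', 'D'].
Result: ['B', 'D']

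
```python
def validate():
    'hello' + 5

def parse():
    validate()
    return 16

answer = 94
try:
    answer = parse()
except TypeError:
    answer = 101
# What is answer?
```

Step-by-step execution trace:
1. answer starts at 94.
2. try: `parse()` calls `validate()`.
3. `validate()` evaluates `'hello' + 5`, which raises TypeError; it propagates through parse (uncaught).
4. `return 16` in parse is not reached; the assignment to answer does not complete.
5. `except TypeError` matches → answer = 101.
Result: 101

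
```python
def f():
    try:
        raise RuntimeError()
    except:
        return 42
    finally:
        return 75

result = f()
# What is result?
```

Step-by-step execution trace:
1. `f()` enters try: `raise RuntimeError()` raises RuntimeError.
2. bare `except` matches → `return 42` sets pending return value 42.
3. Before returning, `finally: return 75` runs and overrides the pending return.
4. f() returns 75 → result = 75.
Result: 75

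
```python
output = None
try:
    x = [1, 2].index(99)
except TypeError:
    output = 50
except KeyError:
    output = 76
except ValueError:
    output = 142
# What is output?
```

Step-by-step execution trace:
1. `x = [1, 2].index(99)` raises ValueError.
2. `except TypeError` does not match ValueError; skipped.
3. `except KeyError` does not match ValueError; skipped.
4. `except ValueError` matches → output = 142.
Result: 142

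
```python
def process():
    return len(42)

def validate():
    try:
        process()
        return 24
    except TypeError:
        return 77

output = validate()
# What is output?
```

Step-by-step execution trace:
1. `validate()` calls `process()`.
2. `process()` evaluates `len(42)`, which raises TypeError; it propagates to the caller.
3. `return 24` is not reached.
4. `except TypeError` in validate matches → returns 77.
5. output = 77.
Result: 77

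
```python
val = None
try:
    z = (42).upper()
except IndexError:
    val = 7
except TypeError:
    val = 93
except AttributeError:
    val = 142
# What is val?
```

Step-by-step execution trace:
1. `z = (42).upper()` raises AttributeError.
2. `except IndexError` does not match AttributeError; skipped.
3. `except TypeError` does not match AttributeError; skipped.
4. `except AttributeError` matches → val = 142.
Result: 142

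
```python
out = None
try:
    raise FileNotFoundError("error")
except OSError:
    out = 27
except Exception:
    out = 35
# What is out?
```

Step-by-step execution trace:
1. `raise FileNotFoundError(...)` raises FileNotFoundError.
2. `except OSError` matches (FileNotFoundError is a subclass of OSError) → out = 27.
3. `except Exception` is not reached.
Result: 27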